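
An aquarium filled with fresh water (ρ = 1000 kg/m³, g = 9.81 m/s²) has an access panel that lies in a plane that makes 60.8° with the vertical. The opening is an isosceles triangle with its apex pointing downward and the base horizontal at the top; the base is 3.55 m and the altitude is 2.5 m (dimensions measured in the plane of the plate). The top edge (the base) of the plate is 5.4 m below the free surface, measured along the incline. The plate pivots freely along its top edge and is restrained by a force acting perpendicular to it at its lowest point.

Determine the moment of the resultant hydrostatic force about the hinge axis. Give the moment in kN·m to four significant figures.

γ = ρg = 1000 × 9.81 = 9810 N/m³ = 9.81 kN/m³.
The plate makes 60.8° with the vertical, i.e. θ = 90° − 60.8° = 29.2° to the horizontal. Measuring y along the incline from the free-surface line, vertical depth h = y·sinθ with sinθ = 0.487860.
With the apex down, the centroid sits h/3 = 2.5/3 = 0.833333 m below the base (the top edge), so y_c = 5.4 + 0.833333 = 6.23333 m and h_c = 6.23333 × 0.487860 = 3.04099 m.
A = ½ × 3.55 × 2.5 = 4.4375 m².
Resultant F = γ·h_c·A = 9.81 × 3.04099 × 4.4375 = 132.38 kN.
I_c = b·h³/36 = 3.55 × 2.5³/36 = 1.5408 m⁴.
Centre of pressure: y_p = y_c + I_c/(y_c·A) = 6.23333 + 1.5408/(6.23333 × 4.4375) = 6.23333 + 0.0557042 = 6.28903 m along the plane.
The resultant acts 0.833333 + 0.0557042 = 0.889037 m (along the plate) below the hinge at the top edge, so the moment about the hinge is M = F × 0.889037 = 132.38 × 0.889037 = 117.691 kN·m.

M ≈ 117.7 kN·m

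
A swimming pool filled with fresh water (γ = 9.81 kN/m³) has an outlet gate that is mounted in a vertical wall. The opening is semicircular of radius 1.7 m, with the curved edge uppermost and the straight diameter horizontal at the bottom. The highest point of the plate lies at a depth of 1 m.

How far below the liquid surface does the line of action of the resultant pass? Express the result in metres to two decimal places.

γ = 9.81 kN/m³.
The centroid lies 4r/(3π) = 0.721502 m above the diameter, so r − 4r/(3π) = 1.7 − 0.721502 = 0.978498 m below the topmost point, so the centroid depth is h_c = 1 + 0.978498 = 1.9785 m.
A = πr²/2 = π × 1.7²/2 = 4.5396 m².
Resultant F = γ·h_c·A = 9.81 × 1.9785 × 4.5396 = 88.1095 kN.
I_c = (π/8 − 8/(9π))·r⁴ = 0.109757 × 1.7⁴ = 0.916701 m⁴.
Centre of pressure: y_p = y_c + I_c/(y_c·A) = 1.9785 + 0.916701/(1.9785 × 4.5396) = 1.9785 + 0.102064 = 2.08056 m along the plane.

h_p = 2.08 m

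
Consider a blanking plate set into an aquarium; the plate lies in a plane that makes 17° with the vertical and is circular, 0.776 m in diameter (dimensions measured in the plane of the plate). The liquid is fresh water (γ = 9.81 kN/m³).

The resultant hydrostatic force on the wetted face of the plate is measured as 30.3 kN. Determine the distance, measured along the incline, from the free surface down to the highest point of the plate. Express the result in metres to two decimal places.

y_top ≈ 6.44 m

γ = 9.81 kN/m³.
A = π(0.388)² = 0.472948 m².
From F = γ·h_c·A, the centroid depth is h_c = 30.3/(9.81 × 0.472948) = 6.53071 m.
The plate makes 17° with the vertical, i.e. θ = 90° − 17° = 73° to the horizontal. Measuring y along the incline from the free-surface line, vertical depth h = y·sinθ with sinθ = 0.956305.
Along the incline, y_c = h_c/sinθ = 6.53071/0.956305 = 6.82911 m.
The centroid is at the centre, 0.388 m below the top of the plate, so the highest point sits at y_top = 6.82911 − 0.388 = 6.44111 m along the incline.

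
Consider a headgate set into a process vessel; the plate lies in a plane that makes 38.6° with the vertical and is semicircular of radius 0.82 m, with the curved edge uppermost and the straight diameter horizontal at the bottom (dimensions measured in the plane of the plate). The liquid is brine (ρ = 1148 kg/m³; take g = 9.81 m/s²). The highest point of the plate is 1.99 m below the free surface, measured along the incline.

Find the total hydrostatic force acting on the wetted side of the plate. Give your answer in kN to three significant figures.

γ = ρg = 1148 × 9.81 / 1000 = 11.26188 kN/m³.
The plate makes 38.6° with the vertical, i.e. θ = 90° − 38.6° = 51.4° to the horizontal. Measuring y along the incline from the free-surface line, vertical depth h = y·sinθ with sinθ = 0.781520.
The centroid lies 4r/(3π) = 0.348019 m above the diameter, so r − 4r/(3π) = 0.82 − 0.348019 = 0.471981 m below the topmost point, so y_c = 1.99 + 0.471981 = 2.46198 m and h_c = 2.46198 × 0.781520 = 1.92409 m.
A = πr²/2 = π × 0.82²/2 = 1.0562 m².
Resultant F = γ·h_c·A = 11.26188 × 1.92409 × 1.0562 = 22.8867 kN.

F ≈ 22.9 kN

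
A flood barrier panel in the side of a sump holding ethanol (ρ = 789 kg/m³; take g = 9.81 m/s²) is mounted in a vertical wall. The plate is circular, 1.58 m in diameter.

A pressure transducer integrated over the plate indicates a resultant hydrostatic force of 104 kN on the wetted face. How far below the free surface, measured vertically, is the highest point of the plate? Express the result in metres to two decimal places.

d_top ≈ 6.06 m

γ = ρg = 789 × 9.81 / 1000 = 7.74009 kN/m³.
A = π(0.79)² = 1.96067 m².
From F = γ·h_c·A, the centroid depth is h_c = 104/(7.74009 × 1.96067) = 6.85303 m.
The centroid is at the centre, 0.79 m below the top of the plate, so the highest point sits at h_top = 6.85303 − 0.79 = 6.06303 m below the surface.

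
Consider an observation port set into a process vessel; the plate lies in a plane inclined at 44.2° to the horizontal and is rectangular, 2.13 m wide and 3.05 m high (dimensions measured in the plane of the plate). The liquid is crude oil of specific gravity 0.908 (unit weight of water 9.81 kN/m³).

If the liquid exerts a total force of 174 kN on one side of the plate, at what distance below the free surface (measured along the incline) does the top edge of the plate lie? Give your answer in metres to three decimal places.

γ = 0.908 × 9.81 = 8.90748 kN/m³.
A = 2.13 × 3.05 = 6.4965 m².
From F = γ·h_c·A, the centroid depth is h_c = 174/(8.90748 × 6.4965) = 3.00687 m.
Let θ = 44.2° be the plate's angle to the horizontal; measure y along the incline from where the plane meets the free surface. Vertical depth h = y·sinθ with sinθ = 0.697165.
Along the incline, y_c = h_c/sinθ = 3.00687/0.697165 = 4.313 m.
The centroid lies 3.05/2 = 1.525 m below the top edge, so the top edge sits at y_top = 4.313 − 1.525 = 2.788 m along the incline.

y_top ≈ 2.788 m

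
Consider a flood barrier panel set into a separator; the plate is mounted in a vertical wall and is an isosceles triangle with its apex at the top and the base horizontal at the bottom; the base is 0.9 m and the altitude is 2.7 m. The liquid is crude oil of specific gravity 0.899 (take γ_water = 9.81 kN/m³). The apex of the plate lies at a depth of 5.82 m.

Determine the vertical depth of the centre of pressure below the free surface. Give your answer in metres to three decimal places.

h_p = 7.673 m

γ = 0.899 × 9.81 = 8.81919 kN/m³.
With the apex up, the centroid sits 2h/3 = 2 × 2.7/3 = 1.8 m below the apex, so the centroid depth is h_c = 5.82 + 1.8 = 7.62 m.
A = ½ × 0.9 × 2.7 = 1.215 m².
Resultant F = γ·h_c·A = 8.81919 × 7.62 × 1.215 = 81.6507 kN.
I_c = b·h³/36 = 0.9 × 2.7³/36 = 0.492075 m⁴.
Centre of pressure: y_p = y_c + I_c/(y_c·A) = 7.62 + 0.492075/(7.62 × 1.215) = 7.62 + 0.0531496 = 7.67315 m along the plane.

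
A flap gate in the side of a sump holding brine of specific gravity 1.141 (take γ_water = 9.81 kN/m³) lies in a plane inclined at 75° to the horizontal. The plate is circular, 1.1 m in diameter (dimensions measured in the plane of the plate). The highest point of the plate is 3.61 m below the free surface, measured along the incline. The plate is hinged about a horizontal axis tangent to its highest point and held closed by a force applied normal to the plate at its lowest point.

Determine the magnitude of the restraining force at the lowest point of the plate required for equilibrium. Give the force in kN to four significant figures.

P ≈ 22.08 kN

γ = 1.141 × 9.81 = 11.19321 kN/m³.
Let θ = 75° be the plate's angle to the horizontal; measure y along the incline from where the plane meets the free surface. Vertical depth h = y·sinθ with sinθ = 0.965926.
The centroid is at the centre, 0.55 m below the top of the plate, so y_c = 3.61 + 0.55 = 4.16 m and h_c = 4.16 × 0.965926 = 4.01825 m.
A = π(0.55)² = 0.950332 m².
Resultant F = γ·h_c·A = 11.19321 × 4.01825 × 0.950332 = 42.7432 kN.
I_c = πr⁴/4 = π × 0.55⁴/4 = 0.0718688 m⁴.
Centre of pressure: y_p = y_c + I_c/(y_c·A) = 4.16 + 0.0718688/(4.16 × 0.950332) = 4.16 + 0.0181791 = 4.17818 m along the plane.
The resultant acts 0.55 + 0.0181791 = 0.568179 m (along the plate) below the hinge at the top edge, so the moment about the hinge is M = F × 0.568179 = 42.7432 × 0.568179 = 24.2858 kN·m.
A normal force at the bottom, 1.1 m from the hinge, must supply this moment: P = 24.2858/1.1 = 22.078 kN.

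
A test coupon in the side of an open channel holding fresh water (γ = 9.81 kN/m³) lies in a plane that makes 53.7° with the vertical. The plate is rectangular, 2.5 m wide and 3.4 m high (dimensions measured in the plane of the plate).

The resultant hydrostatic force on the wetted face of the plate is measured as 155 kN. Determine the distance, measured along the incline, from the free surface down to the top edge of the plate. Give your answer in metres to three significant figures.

γ = 9.81 kN/m³.
A = 2.5 × 3.4 = 8.5 m².
From F = γ·h_c·A, the centroid depth is h_c = 155/(9.81 × 8.5) = 1.85885 m.
The plate makes 53.7° with the vertical, i.e. θ = 90° − 53.7° = 36.3° to the horizontal. Measuring y along the incline from the free-surface line, vertical depth h = y·sinθ with sinθ = 0.592013.
Along the incline, y_c = h_c/sinθ = 1.85885/0.592013 = 3.13988 m.
The centroid lies 3.4/2 = 1.7 m below the top edge, so the top edge sits at y_top = 3.13988 − 1.7 = 1.43988 m along the incline.

y_top ≈ 1.44 m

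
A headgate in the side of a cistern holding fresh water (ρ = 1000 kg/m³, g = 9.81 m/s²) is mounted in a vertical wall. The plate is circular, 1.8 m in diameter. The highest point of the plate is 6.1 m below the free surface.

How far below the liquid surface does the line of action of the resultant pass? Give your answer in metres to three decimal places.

h_p = 7.029 m

γ = ρg = 1000 × 9.81 = 9810 N/m³ = 9.81 kN/m³.
The centroid is at the centre, 0.9 m below the top of the plate, so the centroid depth is h_c = 6.1 + 0.9 = 7 m.
A = π(0.9)² = 2.54469 m².
Resultant F = γ·h_c·A = 9.81 × 7 × 2.54469 = 174.744 kN.
I_c = πr⁴/4 = π × 0.9⁴/4 = 0.5153 m⁴.
Centre of pressure: y_p = y_c + I_c/(y_c·A) = 7 + 0.5153/(7 × 2.54469) = 7 + 0.0289286 = 7.02893 m along the plane.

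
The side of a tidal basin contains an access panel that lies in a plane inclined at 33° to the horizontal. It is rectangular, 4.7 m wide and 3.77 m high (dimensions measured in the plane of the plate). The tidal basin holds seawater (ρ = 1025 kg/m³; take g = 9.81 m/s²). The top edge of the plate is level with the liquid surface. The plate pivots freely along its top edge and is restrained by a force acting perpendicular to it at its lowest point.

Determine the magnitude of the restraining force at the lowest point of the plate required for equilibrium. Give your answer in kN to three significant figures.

γ = ρg = 1025 × 9.81 / 1000 = 10.05525 kN/m³.
Let θ = 33° be the plate's angle to the horizontal; measure y along the incline from where the plane meets the free surface. Vertical depth h = y·sinθ with sinθ = 0.544639.
The centroid lies 3.77/2 = 1.885 m below the top edge, so y_c = 1.885 m and h_c = 1.885 × 0.544639 = 1.02664 m.
A = 4.7 × 3.77 = 17.719 m².
Resultant F = γ·h_c·A = 10.05525 × 1.02664 × 17.719 = 182.915 kN.
I_c = b·h³/12 = 4.7 × 3.77³/12 = 20.9865 m⁴.
Centre of pressure: y_p = y_c + I_c/(y_c·A) = 1.885 + 20.9865/(1.885 × 17.719) = 1.885 + 0.628332 = 2.51333 m along the plane.
The resultant acts 1.885 + 0.628332 = 2.51333 m (along the plate) below the hinge at the top edge, so the moment about the hinge is M = F × 2.51333 = 182.915 × 2.51333 = 459.726 kN·m.
A normal force at the bottom, 3.77 m from the hinge, must supply this moment: P = 459.726/3.77 = 121.943 kN.

P ≈ 122 kN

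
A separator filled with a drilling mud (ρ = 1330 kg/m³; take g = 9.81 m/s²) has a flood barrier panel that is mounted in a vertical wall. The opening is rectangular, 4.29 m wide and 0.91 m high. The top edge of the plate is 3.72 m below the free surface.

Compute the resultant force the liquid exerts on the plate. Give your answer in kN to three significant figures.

γ = ρg = 1330 × 9.81 / 1000 = 13.0473 kN/m³.
The centroid lies 0.91/2 = 0.455 m below the top edge, so the centroid depth is h_c = 3.72 + 0.455 = 4.175 m.
A = 4.29 × 0.91 = 3.9039 m².
Resultant F = γ·h_c·A = 13.0473 × 4.175 × 3.9039 = 212.655 kN.

F ≈ 213 kN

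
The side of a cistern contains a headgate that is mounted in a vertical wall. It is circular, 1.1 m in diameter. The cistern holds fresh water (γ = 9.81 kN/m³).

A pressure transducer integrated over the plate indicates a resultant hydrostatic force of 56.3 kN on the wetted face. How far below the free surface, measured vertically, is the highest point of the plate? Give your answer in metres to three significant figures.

γ = 9.81 kN/m³.
A = π(0.55)² = 0.950332 m².
From F = γ·h_c·A, the centroid depth is h_c = 56.3/(9.81 × 0.950332) = 6.03899 m.
The centroid is at the centre, 0.55 m below the top of the plate, so the highest point sits at h_top = 6.03899 − 0.55 = 5.48899 m below the surface.

d_top ≈ 5.49 m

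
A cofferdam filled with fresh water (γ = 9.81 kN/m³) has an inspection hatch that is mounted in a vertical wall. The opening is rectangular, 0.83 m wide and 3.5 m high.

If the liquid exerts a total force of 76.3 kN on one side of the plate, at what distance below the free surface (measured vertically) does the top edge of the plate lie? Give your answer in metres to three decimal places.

d_top ≈ 0.927 m

γ = 9.81 kN/m³.
A = 0.83 × 3.5 = 2.905 m².
From F = γ·h_c·A, the centroid depth is h_c = 76.3/(9.81 × 2.905) = 2.67738 m.
The centroid lies 3.5/2 = 1.75 m below the top edge, so the top edge sits at h_top = 2.67738 − 1.75 = 0.92738 m below the surface.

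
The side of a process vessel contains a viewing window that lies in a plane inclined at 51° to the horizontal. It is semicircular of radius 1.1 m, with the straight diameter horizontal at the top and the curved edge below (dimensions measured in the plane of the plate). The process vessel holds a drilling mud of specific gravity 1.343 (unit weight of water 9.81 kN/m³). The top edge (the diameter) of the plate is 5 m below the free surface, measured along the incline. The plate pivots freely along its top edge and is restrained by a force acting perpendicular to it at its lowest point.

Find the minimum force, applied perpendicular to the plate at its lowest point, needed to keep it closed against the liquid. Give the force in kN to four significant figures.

P ≈ 46.65 kN

γ = 1.343 × 9.81 = 13.17483 kN/m³.
Let θ = 51° be the plate's angle to the horizontal; measure y along the incline from where the plane meets the free surface. Vertical depth h = y·sinθ with sinθ = 0.777146.
The centroid of a semicircle lies 4r/(3π) = 0.466854 m from the diameter, here below the top edge, so y_c = 5 + 0.466854 = 5.46685 m and h_c = 5.46685 × 0.777146 = 4.24854 m.
A = πr²/2 = π × 1.1²/2 = 1.90066 m².
Resultant F = γ·h_c·A = 13.17483 × 4.24854 × 1.90066 = 106.387 kN.
I_c = (π/8 − 8/(9π))·r⁴ = 0.109757 × 1.1⁴ = 0.160695 m⁴.
Centre of pressure: y_p = y_c + I_c/(y_c·A) = 5.46685 + 0.160695/(5.46685 × 1.90066) = 5.46685 + 0.0154654 = 5.48232 m along the plane.
The resultant acts 0.466854 + 0.0154654 = 0.482319 m (along the plate) below the hinge at the top edge, so the moment about the hinge is M = F × 0.482319 = 106.387 × 0.482319 = 51.3125 kN·m.
A normal force at the bottom, 1.1 m from the hinge, must supply this moment: P = 51.3125/1.1 = 46.6477 kN.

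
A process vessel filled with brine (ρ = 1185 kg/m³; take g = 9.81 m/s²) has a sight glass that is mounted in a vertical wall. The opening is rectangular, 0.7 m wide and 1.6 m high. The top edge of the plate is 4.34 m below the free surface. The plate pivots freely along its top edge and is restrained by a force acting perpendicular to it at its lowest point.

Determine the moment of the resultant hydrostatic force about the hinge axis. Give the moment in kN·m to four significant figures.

γ = ρg = 1185 × 9.81 / 1000 = 11.62485 kN/m³.
The centroid lies 1.6/2 = 0.8 m below the top edge, so the centroid depth is h_c = 4.34 + 0.8 = 5.14 m.
A = 0.7 × 1.6 = 1.12 m².
Resultant F = γ·h_c·A = 11.62485 × 5.14 × 1.12 = 66.9219 kN.
I_c = b·h³/12 = 0.7 × 1.6³/12 = 0.238933 m⁴.
Centre of pressure: y_p = y_c + I_c/(y_c·A) = 5.14 + 0.238933/(5.14 × 1.12) = 5.14 + 0.0415045 = 5.1815 m along the plane.
The resultant acts 0.8 + 0.0415045 = 0.841505 m (along the plate) below the hinge at the top edge, so the moment about the hinge is M = F × 0.841505 = 66.9219 × 0.841505 = 56.3151 kN·m.

M ≈ 56.32 kN·m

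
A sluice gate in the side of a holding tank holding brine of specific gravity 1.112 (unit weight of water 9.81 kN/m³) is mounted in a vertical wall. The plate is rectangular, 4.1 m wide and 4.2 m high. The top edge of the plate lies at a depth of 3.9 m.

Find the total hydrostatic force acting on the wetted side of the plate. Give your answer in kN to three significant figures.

F ≈ 1130 kN

γ = 1.112 × 9.81 = 10.90872 kN/m³.
The centroid lies 4.2/2 = 2.1 m below the top edge, so the centroid depth is h_c = 3.9 + 2.1 = 6 m.
A = 4.1 × 4.2 = 17.22 m².
Resultant F = γ·h_c·A = 10.90872 × 6 × 17.22 = 1127.09 kN.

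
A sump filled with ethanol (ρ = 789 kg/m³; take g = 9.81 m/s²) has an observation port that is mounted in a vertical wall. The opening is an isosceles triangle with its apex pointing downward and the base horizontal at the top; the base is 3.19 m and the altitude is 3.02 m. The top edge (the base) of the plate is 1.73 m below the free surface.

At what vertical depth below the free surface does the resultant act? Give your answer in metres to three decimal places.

γ = ρg = 789 × 9.81 / 1000 = 7.74009 kN/m³.
With the apex down, the centroid sits h/3 = 3.02/3 = 1.00667 m below the base (the top edge), so the centroid depth is h_c = 1.73 + 1.00667 = 2.73667 m.
A = ½ × 3.19 × 3.02 = 4.8169 m².
Resultant F = γ·h_c·A = 7.74009 × 2.73667 × 4.8169 = 102.032 kN.
I_c = b·h³/36 = 3.19 × 3.02³/36 = 2.44067 m⁴.
Centre of pressure: y_p = y_c + I_c/(y_c·A) = 2.73667 + 2.44067/(2.73667 × 4.8169) = 2.73667 + 0.185148 = 2.92182 m along the plane.

h_p = 2.922 m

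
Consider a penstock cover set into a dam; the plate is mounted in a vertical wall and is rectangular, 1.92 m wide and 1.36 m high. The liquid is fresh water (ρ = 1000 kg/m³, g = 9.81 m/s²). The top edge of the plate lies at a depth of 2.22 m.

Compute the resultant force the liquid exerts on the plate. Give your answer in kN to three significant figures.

γ = ρg = 1000 × 9.81 = 9810 N/m³ = 9.81 kN/m³.
The centroid lies 1.36/2 = 0.68 m below the top edge, so the centroid depth is h_c = 2.22 + 0.68 = 2.9 m.
A = 1.92 × 1.36 = 2.6112 m².
Resultant F = γ·h_c·A = 9.81 × 2.9 × 2.6112 = 74.286 kN.

F ≈ 74.3 kN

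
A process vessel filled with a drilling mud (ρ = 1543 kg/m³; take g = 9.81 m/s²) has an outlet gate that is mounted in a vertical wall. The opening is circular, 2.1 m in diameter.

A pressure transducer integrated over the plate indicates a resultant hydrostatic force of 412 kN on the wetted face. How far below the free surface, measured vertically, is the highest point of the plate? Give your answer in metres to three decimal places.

d_top ≈ 6.808 m

γ = ρg = 1543 × 9.81 / 1000 = 15.13683 kN/m³.
A = π(1.05)² = 3.46361 m².
From F = γ·h_c·A, the centroid depth is h_c = 412/(15.13683 × 3.46361) = 7.85838 m.
The centroid is at the centre, 1.05 m below the top of the plate, so the highest point sits at h_top = 7.85838 − 1.05 = 6.80838 m below the surface.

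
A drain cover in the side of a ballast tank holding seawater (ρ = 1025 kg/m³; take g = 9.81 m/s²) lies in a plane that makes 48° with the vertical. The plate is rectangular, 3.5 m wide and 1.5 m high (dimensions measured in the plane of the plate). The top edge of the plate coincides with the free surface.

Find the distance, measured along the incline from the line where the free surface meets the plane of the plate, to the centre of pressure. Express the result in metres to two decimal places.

y_p = 1.00 m

γ = ρg = 1025 × 9.81 / 1000 = 10.05525 kN/m³.
The plate makes 48° with the vertical, i.e. θ = 90° − 48° = 42° to the horizontal. Measuring y along the incline from the free-surface line, vertical depth h = y·sinθ with sinθ = 0.669131.
The centroid lies 1.5/2 = 0.75 m below the top edge, so y_c = 0.75 m and h_c = 0.75 × 0.669131 = 0.501848 m.
A = 3.5 × 1.5 = 5.25 m².
Resultant F = γ·h_c·A = 10.05525 × 0.501848 × 5.25 = 26.4926 kN.
I_c = b·h³/12 = 3.5 × 1.5³/12 = 0.984375 m⁴.
Centre of pressure: y_p = y_c + I_c/(y_c·A) = 0.75 + 0.984375/(0.75 × 5.25) = 0.75 + 0.25 = 1 m along the plane.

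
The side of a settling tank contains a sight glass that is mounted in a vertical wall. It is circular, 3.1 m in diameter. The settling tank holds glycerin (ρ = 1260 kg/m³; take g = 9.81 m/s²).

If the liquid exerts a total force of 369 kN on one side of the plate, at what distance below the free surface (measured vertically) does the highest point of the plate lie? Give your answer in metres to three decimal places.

γ = ρg = 1260 × 9.81 / 1000 = 12.3606 kN/m³.
A = π(1.55)² = 7.54768 m².
From F = γ·h_c·A, the centroid depth is h_c = 369/(12.3606 × 7.54768) = 3.95524 m.
The centroid is at the centre, 1.55 m below the top of the plate, so the highest point sits at h_top = 3.95524 − 1.55 = 2.40524 m below the surface.

d_top ≈ 2.405 m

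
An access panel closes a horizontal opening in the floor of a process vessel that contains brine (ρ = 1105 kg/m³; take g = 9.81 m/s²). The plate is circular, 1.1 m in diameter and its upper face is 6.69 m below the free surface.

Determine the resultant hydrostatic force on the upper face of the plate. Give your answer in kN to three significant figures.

F ≈ 68.9 kN

γ = ρg = 1105 × 9.81 / 1000 = 10.84005 kN/m³.
The plate is horizontal, so pressure is uniform at p = γ·h = 10.84005 × 6.69 = 72.5199 kN/m².
A = π(0.55)² = 0.950332 m².
F = p·A = 72.5199 × 0.950332 = 68.918 kN.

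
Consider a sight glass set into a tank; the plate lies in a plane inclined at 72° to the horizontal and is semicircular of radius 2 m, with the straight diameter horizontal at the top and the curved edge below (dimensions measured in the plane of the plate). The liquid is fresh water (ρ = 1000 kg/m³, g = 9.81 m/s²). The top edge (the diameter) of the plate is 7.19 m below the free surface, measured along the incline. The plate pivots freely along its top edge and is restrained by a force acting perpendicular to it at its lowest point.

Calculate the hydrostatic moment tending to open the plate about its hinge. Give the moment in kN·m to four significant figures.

γ = ρg = 1000 × 9.81 = 9810 N/m³ = 9.81 kN/m³.
Let θ = 72° be the plate's angle to the horizontal; measure y along the incline from where the plane meets the free surface. Vertical depth h = y·sinθ with sinθ = 0.951057.
The centroid of a semicircle lies 4r/(3π) = 0.848826 m from the diameter, here below the top edge, so y_c = 7.19 + 0.848826 = 8.03883 m and h_c = 8.03883 × 0.951057 = 7.64539 m.
A = πr²/2 = π × 2²/2 = 6.28319 m².
Resultant F = γ·h_c·A = 9.81 × 7.64539 × 6.28319 = 471.247 kN.
I_c = (π/8 − 8/(9π))·r⁴ = 0.109757 × 2⁴ = 1.75611 m⁴.
Centre of pressure: y_p = y_c + I_c/(y_c·A) = 8.03883 + 1.75611/(8.03883 × 6.28319) = 8.03883 + 0.0347679 = 8.0736 m along the plane.
The resultant acts 0.848826 + 0.0347679 = 0.883594 m (along the plate) below the hinge at the top edge, so the moment about the hinge is M = F × 0.883594 = 471.247 × 0.883594 = 416.391 kN·m.

M ≈ 416.4 kN·m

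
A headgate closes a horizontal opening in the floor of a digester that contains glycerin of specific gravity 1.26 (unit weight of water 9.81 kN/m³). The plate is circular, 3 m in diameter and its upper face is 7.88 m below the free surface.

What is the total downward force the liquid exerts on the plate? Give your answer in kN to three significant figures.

F ≈ 688 kN

γ = 1.26 × 9.81 = 12.3606 kN/m³.
The plate is horizontal, so pressure is uniform at p = γ·h = 12.3606 × 7.88 = 97.4015 kN/m².
A = π(1.5)² = 7.06858 m².
F = p·A = 97.4015 × 7.06858 = 688.49 kN.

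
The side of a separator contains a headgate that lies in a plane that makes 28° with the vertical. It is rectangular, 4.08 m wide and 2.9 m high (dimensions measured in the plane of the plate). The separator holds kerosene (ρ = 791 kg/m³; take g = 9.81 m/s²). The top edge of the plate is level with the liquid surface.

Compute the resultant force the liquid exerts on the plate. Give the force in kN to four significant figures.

γ = ρg = 791 × 9.81 / 1000 = 7.75971 kN/m³.
The plate makes 28° with the vertical, i.e. θ = 90° − 28° = 62° to the horizontal. Measuring y along the incline from the free-surface line, vertical depth h = y·sinθ with sinθ = 0.882948.
The centroid lies 2.9/2 = 1.45 m below the top edge, so y_c = 1.45 m and h_c = 1.45 × 0.882948 = 1.28027 m.
A = 4.08 × 2.9 = 11.832 m².
Resultant F = γ·h_c·A = 7.75971 × 1.28027 × 11.832 = 117.545 kN.

F ≈ 117.5 kN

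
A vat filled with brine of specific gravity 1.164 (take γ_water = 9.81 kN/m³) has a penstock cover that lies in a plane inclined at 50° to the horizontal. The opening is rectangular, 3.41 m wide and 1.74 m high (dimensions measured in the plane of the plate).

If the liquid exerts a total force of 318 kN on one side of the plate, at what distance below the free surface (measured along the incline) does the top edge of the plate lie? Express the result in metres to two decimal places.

γ = 1.164 × 9.81 = 11.41884 kN/m³.
A = 3.41 × 1.74 = 5.9334 m².
From F = γ·h_c·A, the centroid depth is h_c = 318/(11.41884 × 5.9334) = 4.69355 m.
Let θ = 50° be the plate's angle to the horizontal; measure y along the incline from where the plane meets the free surface. Vertical depth h = y·sinθ with sinθ = 0.766044.
Along the incline, y_c = h_c/sinθ = 4.69355/0.766044 = 6.127 m.
The centroid lies 1.74/2 = 0.87 m below the top edge, so the top edge sits at y_top = 6.127 − 0.87 = 5.257 m along the incline.

y_top ≈ 5.26 m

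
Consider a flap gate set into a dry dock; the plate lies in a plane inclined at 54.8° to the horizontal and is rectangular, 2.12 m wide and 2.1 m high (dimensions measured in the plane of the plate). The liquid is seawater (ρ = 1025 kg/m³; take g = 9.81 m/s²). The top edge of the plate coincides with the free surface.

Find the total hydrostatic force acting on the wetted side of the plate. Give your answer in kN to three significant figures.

γ = ρg = 1025 × 9.81 / 1000 = 10.05525 kN/m³.
Let θ = 54.8° be the plate's angle to the horizontal; measure y along the incline from where the plane meets the free surface. Vertical depth h = y·sinθ with sinθ = 0.817145.
The centroid lies 2.1/2 = 1.05 m below the top edge, so y_c = 1.05 m and h_c = 1.05 × 0.817145 = 0.858002 m.
A = 2.12 × 2.1 = 4.452 m².
Resultant F = γ·h_c·A = 10.05525 × 0.858002 × 4.452 = 38.4093 kN.

F ≈ 38.4 kN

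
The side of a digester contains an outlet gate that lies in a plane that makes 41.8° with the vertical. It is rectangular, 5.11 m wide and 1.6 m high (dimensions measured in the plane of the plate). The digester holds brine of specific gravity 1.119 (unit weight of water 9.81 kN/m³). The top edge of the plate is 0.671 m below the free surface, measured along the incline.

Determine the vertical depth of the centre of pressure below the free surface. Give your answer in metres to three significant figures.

γ = 1.119 × 9.81 = 10.97739 kN/m³.
The plate makes 41.8° with the vertical, i.e. θ = 90° − 41.8° = 48.2° to the horizontal. Measuring y along the incline from the free-surface line, vertical depth h = y·sinθ with sinθ = 0.745476.
The centroid lies 1.6/2 = 0.8 m below the top edge, so y_c = 0.671 + 0.8 = 1.471 m and h_c = 1.471 × 0.745476 = 1.0966 m.
A = 5.11 × 1.6 = 8.176 m².
Resultant F = γ·h_c·A = 10.97739 × 1.0966 × 8.176 = 98.4211 kN.
I_c = b·h³/12 = 5.11 × 1.6³/12 = 1.74421 m⁴.
Centre of pressure: y_p = y_c + I_c/(y_c·A) = 1.471 + 1.74421/(1.471 × 8.176) = 1.471 + 0.145026 = 1.61603 m along the plane.
Vertically, h_p = y_p·sinθ = 1.61603 × 0.745476 = 1.20471 m.

h_p = 1.20 m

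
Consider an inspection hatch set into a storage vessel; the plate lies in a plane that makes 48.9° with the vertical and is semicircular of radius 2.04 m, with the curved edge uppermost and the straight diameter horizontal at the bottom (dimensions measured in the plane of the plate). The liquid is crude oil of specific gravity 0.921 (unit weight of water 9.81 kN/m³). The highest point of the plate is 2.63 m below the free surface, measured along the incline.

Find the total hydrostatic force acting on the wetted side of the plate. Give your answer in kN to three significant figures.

γ = 0.921 × 9.81 = 9.03501 kN/m³.
The plate makes 48.9° with the vertical, i.e. θ = 90° − 48.9° = 41.1° to the horizontal. Measuring y along the incline from the free-surface line, vertical depth h = y·sinθ with sinθ = 0.657375.
The centroid lies 4r/(3π) = 0.865803 m above the diameter, so r − 4r/(3π) = 2.04 − 0.865803 = 1.1742 m below the topmost point, so y_c = 2.63 + 1.1742 = 3.8042 m and h_c = 3.8042 × 0.657375 = 2.50079 m.
A = πr²/2 = π × 2.04²/2 = 6.53703 m².
Resultant F = γ·h_c·A = 9.03501 × 2.50079 × 6.53703 = 147.702 kN.

F ≈ 148 kN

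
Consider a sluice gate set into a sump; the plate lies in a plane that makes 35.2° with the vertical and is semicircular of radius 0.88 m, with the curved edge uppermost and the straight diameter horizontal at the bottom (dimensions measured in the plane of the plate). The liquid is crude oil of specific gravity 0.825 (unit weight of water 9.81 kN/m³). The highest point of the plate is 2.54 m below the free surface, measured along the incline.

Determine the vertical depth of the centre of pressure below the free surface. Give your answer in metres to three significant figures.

γ = 0.825 × 9.81 = 8.09325 kN/m³.
The plate makes 35.2° with the vertical, i.e. θ = 90° − 35.2° = 54.8° to the horizontal. Measuring y along the incline from the free-surface line, vertical depth h = y·sinθ with sinθ = 0.817145.
The centroid lies 4r/(3π) = 0.373484 m above the diameter, so r − 4r/(3π) = 0.88 − 0.373484 = 0.506516 m below the topmost point, so y_c = 2.54 + 0.506516 = 3.04652 m and h_c = 3.04652 × 0.817145 = 2.48945 m.
A = πr²/2 = π × 0.88²/2 = 1.21642 m².
Resultant F = γ·h_c·A = 8.09325 × 2.48945 × 1.21642 = 24.5081 kN.
I_c = (π/8 − 8/(9π))·r⁴ = 0.109757 × 0.88⁴ = 0.0658208 m⁴.
Centre of pressure: y_p = y_c + I_c/(y_c·A) = 3.04652 + 0.0658208/(3.04652 × 1.21642) = 3.04652 + 0.0177613 = 3.06428 m along the plane.
Vertically, h_p = y_p·sinθ = 3.06428 × 0.817145 = 2.50396 m.

h_p = 2.50 m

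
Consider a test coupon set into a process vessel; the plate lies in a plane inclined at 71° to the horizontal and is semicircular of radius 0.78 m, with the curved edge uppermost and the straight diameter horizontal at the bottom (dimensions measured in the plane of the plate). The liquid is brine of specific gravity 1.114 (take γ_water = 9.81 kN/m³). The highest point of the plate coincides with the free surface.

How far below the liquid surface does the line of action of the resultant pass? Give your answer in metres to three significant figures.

h_p = 0.514 m

γ = 1.114 × 9.81 = 10.92834 kN/m³.
Let θ = 71° be the plate's angle to the horizontal; measure y along the incline from where the plane meets the free surface. Vertical depth h = y·sinθ with sinθ = 0.945519.
The centroid lies 4r/(3π) = 0.331042 m above the diameter, so r − 4r/(3π) = 0.78 − 0.331042 = 0.448958 m below the topmost point, so y_c = 0.448958 m and h_c = 0.448958 × 0.945519 = 0.424498 m.
A = πr²/2 = π × 0.78²/2 = 0.955672 m².
Resultant F = γ·h_c·A = 10.92834 × 0.424498 × 0.955672 = 4.43342 kN.
I_c = (π/8 − 8/(9π))·r⁴ = 0.109757 × 0.78⁴ = 0.0406266 m⁴.
Centre of pressure: y_p = y_c + I_c/(y_c·A) = 0.448958 + 0.0406266/(0.448958 × 0.955672) = 0.448958 + 0.0946882 = 0.543646 m along the plane.
Vertically, h_p = y_p·sinθ = 0.543646 × 0.945519 = 0.514028 m.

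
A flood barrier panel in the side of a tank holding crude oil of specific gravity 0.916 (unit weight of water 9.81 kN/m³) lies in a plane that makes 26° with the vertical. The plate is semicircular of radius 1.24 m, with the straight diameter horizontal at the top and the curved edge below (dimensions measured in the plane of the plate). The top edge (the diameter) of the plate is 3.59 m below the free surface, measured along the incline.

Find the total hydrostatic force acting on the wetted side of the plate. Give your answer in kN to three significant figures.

γ = 0.916 × 9.81 = 8.98596 kN/m³.
The plate makes 26° with the vertical, i.e. θ = 90° − 26° = 64° to the horizontal. Measuring y along the incline from the free-surface line, vertical depth h = y·sinθ with sinθ = 0.898794.
The centroid of a semicircle lies 4r/(3π) = 0.526272 m from the diameter, here below the top edge, so y_c = 3.59 + 0.526272 = 4.11627 m and h_c = 4.11627 × 0.898794 = 3.69968 m.
A = πr²/2 = π × 1.24²/2 = 2.41526 m².
Resultant F = γ·h_c·A = 8.98596 × 3.69968 × 2.41526 = 80.2957 kN.

F ≈ 80.3 kN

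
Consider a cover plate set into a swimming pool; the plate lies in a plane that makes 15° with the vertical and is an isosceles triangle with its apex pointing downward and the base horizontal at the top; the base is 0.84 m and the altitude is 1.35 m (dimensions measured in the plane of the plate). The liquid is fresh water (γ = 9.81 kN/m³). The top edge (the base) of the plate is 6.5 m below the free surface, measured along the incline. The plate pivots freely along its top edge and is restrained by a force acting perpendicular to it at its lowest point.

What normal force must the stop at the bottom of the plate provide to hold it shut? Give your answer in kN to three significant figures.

γ = 9.81 kN/m³.
The plate makes 15° with the vertical, i.e. θ = 90° − 15° = 75° to the horizontal. Measuring y along the incline from the free-surface line, vertical depth h = y·sinθ with sinθ = 0.965926.
With the apex down, the centroid sits h/3 = 1.35/3 = 0.45 m below the base (the top edge), so y_c = 6.5 + 0.45 = 6.95 m and h_c = 6.95 × 0.965926 = 6.71319 m.
A = ½ × 0.84 × 1.35 = 0.567 m².
Resultant F = γ·h_c·A = 9.81 × 6.71319 × 0.567 = 37.3406 kN.
I_c = b·h³/36 = 0.84 × 1.35³/36 = 0.0574088 m⁴.
Centre of pressure: y_p = y_c + I_c/(y_c·A) = 6.95 + 0.0574088/(6.95 × 0.567) = 6.95 + 0.0145684 = 6.96457 m along the plane.
The resultant acts 0.45 + 0.0145684 = 0.464568 m (along the plate) below the hinge at the top edge, so the moment about the hinge is M = F × 0.464568 = 37.3406 × 0.464568 = 17.3472 kN·m.
A normal force at the bottom, 1.35 m from the hinge, must supply this moment: P = 17.3472/1.35 = 12.8498 kN.

P ≈ 12.8 kN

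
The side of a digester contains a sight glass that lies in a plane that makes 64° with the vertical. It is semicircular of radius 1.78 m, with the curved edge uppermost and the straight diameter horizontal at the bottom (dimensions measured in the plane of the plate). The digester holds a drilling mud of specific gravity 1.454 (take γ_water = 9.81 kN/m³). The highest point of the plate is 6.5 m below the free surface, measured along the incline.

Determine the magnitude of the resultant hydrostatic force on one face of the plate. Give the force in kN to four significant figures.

F ≈ 234.2 kN

γ = 1.454 × 9.81 = 14.26374 kN/m³.
The plate makes 64° with the vertical, i.e. θ = 90° − 64° = 26° to the horizontal. Measuring y along the incline from the free-surface line, vertical depth h = y·sinθ with sinθ = 0.438371.
The centroid lies 4r/(3π) = 0.755455 m above the diameter, so r − 4r/(3π) = 1.78 − 0.755455 = 1.02455 m below the topmost point, so y_c = 6.5 + 1.02455 = 7.52455 m and h_c = 7.52455 × 0.438371 = 3.29854 m.
A = πr²/2 = π × 1.78²/2 = 4.97691 m².
Resultant F = γ·h_c·A = 14.26374 × 3.29854 × 4.97691 = 234.161 kN.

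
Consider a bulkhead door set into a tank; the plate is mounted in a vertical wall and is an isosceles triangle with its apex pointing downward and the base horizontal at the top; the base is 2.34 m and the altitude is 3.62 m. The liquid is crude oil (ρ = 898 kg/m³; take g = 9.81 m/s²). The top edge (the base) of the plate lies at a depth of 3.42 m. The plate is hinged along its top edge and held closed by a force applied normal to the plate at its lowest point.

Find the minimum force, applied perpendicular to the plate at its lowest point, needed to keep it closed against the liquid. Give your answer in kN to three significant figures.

P ≈ 65.0 kN

γ = ρg = 898 × 9.81 / 1000 = 8.80938 kN/m³.
With the apex down, the centroid sits h/3 = 3.62/3 = 1.20667 m below the base (the top edge), so the centroid depth is h_c = 3.42 + 1.20667 = 4.62667 m.
A = ½ × 2.34 × 3.62 = 4.2354 m².
Resultant F = γ·h_c·A = 8.80938 × 4.62667 × 4.2354 = 172.627 kN.
I_c = b·h³/36 = 2.34 × 3.62³/36 = 3.08347 m⁴.
Centre of pressure: y_p = y_c + I_c/(y_c·A) = 4.62667 + 3.08347/(4.62667 × 4.2354) = 4.62667 + 0.157354 = 4.78402 m along the plane.
The resultant acts 1.20667 + 0.157354 = 1.36402 m (along the plate) below the hinge at the top edge, so the moment about the hinge is M = F × 1.36402 = 172.627 × 1.36402 = 235.467 kN·m.
A normal force at the bottom, 3.62 m from the hinge, must supply this moment: P = 235.467/3.62 = 65.0461 kN.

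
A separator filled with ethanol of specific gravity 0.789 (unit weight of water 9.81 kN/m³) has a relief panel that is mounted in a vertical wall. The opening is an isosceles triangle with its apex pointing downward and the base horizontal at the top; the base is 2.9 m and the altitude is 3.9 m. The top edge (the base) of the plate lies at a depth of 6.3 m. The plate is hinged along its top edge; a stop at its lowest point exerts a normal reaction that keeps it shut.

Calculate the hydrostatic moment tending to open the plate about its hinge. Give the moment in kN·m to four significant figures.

M ≈ 469.4 kN·m

γ = 0.789 × 9.81 = 7.74009 kN/m³.
With the apex down, the centroid sits h/3 = 3.9/3 = 1.3 m below the base (the top edge), so the centroid depth is h_c = 6.3 + 1.3 = 7.6 m.
A = ½ × 2.9 × 3.9 = 5.655 m².
Resultant F = γ·h_c·A = 7.74009 × 7.6 × 5.655 = 332.654 kN.
I_c = b·h³/36 = 2.9 × 3.9³/36 = 4.77847 m⁴.
Centre of pressure: y_p = y_c + I_c/(y_c·A) = 7.6 + 4.77847/(7.6 × 5.655) = 7.6 + 0.111184 = 7.71118 m along the plane.
The resultant acts 1.3 + 0.111184 = 1.41118 m (along the plate) below the hinge at the top edge, so the moment about the hinge is M = F × 1.41118 = 332.654 × 1.41118 = 469.435 kN·m.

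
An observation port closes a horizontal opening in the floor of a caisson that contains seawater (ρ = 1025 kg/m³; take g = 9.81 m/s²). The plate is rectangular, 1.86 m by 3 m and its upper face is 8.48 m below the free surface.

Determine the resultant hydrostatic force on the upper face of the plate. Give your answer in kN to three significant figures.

γ = ρg = 1025 × 9.81 / 1000 = 10.05525 kN/m³.
The plate is horizontal, so pressure is uniform at p = γ·h = 10.05525 × 8.48 = 85.2685 kN/m².
A = 1.86 × 3 = 5.58 m².
F = p·A = 85.2685 × 5.58 = 475.798 kN.

F ≈ 476 kN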